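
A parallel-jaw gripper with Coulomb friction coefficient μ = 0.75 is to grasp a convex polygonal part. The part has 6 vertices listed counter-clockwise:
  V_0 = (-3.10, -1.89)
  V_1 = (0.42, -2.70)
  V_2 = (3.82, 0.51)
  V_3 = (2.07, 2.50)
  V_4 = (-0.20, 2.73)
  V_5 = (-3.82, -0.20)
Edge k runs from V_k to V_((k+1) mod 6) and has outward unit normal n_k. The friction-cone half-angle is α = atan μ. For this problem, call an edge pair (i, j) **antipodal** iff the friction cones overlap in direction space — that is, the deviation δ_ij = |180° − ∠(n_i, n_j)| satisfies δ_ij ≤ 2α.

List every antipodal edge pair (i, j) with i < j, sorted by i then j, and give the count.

count = 8; pairs: (0,2), (0,3), (0,4), (1,3), (1,4), (1,5), (2,5), (3,5)

α = atan 0.75 = 36.87°;  2α = 73.74°
n_0 = (-0.2243, -0.9745)
n_1 = (+0.6865, -0.7271)
n_2 = (+0.7509, +0.6604)
n_3 = (+0.1008, +0.9949)
n_4 = (-0.6291, +0.7773)
n_5 = (-0.9200, -0.3919)
  (0,1): δ = 123.69°  ·
  (0,2): δ = 35.71°  ✓
  (0,3): δ = 7.17°  ✓
  (0,4): δ = 51.95°  ✓
  (0,5): δ = 126.03°  ·
  (1,2): δ = 92.03°  ·
  (1,3): δ = 49.14°  ✓
  (1,4): δ = 4.37°  ✓
  (1,5): δ = 69.72°  ✓
  (2,3): δ = 137.11°  ·
  (2,4): δ = 92.34°  ·
  (2,5): δ = 18.25°  ✓
  (3,4): δ = 135.23°  ·
  (3,5): δ = 61.14°  ✓
  (4,5): δ = 105.91°  ·
antipodal pairs: 8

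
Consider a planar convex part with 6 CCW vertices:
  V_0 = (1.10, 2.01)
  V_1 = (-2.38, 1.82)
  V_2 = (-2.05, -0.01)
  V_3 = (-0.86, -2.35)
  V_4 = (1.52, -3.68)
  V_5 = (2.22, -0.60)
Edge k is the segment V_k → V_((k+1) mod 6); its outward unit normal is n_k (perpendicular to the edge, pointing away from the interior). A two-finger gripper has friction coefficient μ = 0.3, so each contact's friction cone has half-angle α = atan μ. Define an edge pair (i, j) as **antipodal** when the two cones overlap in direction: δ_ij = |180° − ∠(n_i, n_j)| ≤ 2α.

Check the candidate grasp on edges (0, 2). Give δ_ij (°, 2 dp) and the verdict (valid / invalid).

α = atan 0.3 = 16.70°;  2α = 33.40°
edge 0: e_0 = (-3.48, -0.19);  n_0 = (-0.0545, +0.9985)
edge 2: e_2 = (+1.19, -2.34);  n_2 = (-0.8914, -0.4533)
∠(n_0, n_2) = 113.83°
δ = |180° − 113.83°| = 66.17°
66.17° > 2α = 33.40°  →  invalid

δ = 66.17°, invalid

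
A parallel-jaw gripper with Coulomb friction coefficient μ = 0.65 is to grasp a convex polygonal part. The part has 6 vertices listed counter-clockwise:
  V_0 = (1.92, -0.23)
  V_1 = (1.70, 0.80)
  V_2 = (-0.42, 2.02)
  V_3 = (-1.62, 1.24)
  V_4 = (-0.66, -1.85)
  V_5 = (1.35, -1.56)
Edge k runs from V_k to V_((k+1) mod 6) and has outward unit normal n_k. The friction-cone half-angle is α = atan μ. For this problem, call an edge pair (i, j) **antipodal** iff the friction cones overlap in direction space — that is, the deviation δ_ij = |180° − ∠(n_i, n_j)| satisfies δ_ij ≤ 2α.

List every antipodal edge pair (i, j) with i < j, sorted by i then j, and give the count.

α = atan 0.65 = 33.02°;  2α = 66.05°
n_0 = (+0.9779, +0.2089)
n_1 = (+0.4988, +0.8667)
n_2 = (-0.5450, +0.8384)
n_3 = (-0.9550, -0.2967)
n_4 = (+0.1428, -0.9898)
n_5 = (+0.9191, -0.3939)
  (0,1): δ = 131.98°  ·
  (0,2): δ = 69.03°  ·
  (0,3): δ = 5.20°  ✓
  (0,4): δ = 86.15°  ·
  (0,5): δ = 144.74°  ·
  (1,2): δ = 117.06°  ·
  (1,3): δ = 42.82°  ✓
  (1,4): δ = 38.13°  ✓
  (1,5): δ = 96.72°  ·
  (2,3): δ = 105.76°  ·
  (2,4): δ = 24.81°  ✓
  (2,5): δ = 33.78°  ✓
  (3,4): δ = 99.05°  ·
  (3,5): δ = 40.46°  ✓
  (4,5): δ = 121.41°  ·
antipodal pairs: 6

count = 6; pairs: (0,3), (1,3), (1,4), (2,4), (2,5), (3,5)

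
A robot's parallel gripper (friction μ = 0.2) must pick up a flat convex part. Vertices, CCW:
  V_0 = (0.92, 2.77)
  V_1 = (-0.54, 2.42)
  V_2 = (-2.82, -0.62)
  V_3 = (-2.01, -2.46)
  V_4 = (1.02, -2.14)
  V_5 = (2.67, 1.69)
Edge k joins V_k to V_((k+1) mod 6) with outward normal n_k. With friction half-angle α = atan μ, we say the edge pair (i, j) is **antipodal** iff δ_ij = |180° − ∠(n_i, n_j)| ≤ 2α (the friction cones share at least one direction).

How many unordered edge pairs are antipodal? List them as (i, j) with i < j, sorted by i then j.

count = 2; pairs: (0,3), (1,4)

α = atan 0.2 = 11.31°;  2α = 22.62°
n_0 = (-0.2331, +0.9724)
n_1 = (-0.8000, +0.6000)
n_2 = (-0.9152, -0.4029)
n_3 = (+0.1050, -0.9945)
n_4 = (+0.9184, -0.3957)
n_5 = (+0.5252, +0.8510)
  (0,1): δ = 140.35°  ·
  (0,2): δ = 79.72°  ·
  (0,3): δ = 7.45°  ✓
  (0,4): δ = 53.21°  ·
  (0,5): δ = 134.84°  ·
  (1,2): δ = 119.37°  ·
  (1,3): δ = 47.10°  ·
  (1,4): δ = 13.56°  ✓
  (1,5): δ = 95.19°  ·
  (2,3): δ = 107.73°  ·
  (2,4): δ = 47.07°  ·
  (2,5): δ = 34.56°  ·
  (3,4): δ = 119.34°  ·
  (3,5): δ = 37.71°  ·
  (4,5): δ = 98.37°  ·
antipodal pairs: 2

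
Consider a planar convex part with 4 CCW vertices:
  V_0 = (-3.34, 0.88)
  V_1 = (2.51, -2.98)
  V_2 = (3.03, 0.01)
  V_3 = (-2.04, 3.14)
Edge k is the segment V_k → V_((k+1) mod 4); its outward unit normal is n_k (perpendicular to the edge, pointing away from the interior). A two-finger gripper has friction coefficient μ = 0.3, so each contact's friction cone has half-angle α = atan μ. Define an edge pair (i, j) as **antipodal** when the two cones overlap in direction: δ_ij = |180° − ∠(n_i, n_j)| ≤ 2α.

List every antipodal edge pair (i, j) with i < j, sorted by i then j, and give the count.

α = atan 0.3 = 16.70°;  2α = 33.40°
n_0 = (-0.5507, -0.8347)
n_1 = (+0.9852, -0.1713)
n_2 = (+0.5253, +0.8509)
n_3 = (-0.8668, +0.4986)
  (0,1): δ = 66.45°  ·
  (0,2): δ = 1.73°  ✓
  (0,3): δ = 93.51°  ·
  (1,2): δ = 111.82°  ·
  (1,3): δ = 20.04°  ✓
  (2,3): δ = 88.22°  ·
antipodal pairs: 2

count = 2; pairs: (0,2), (1,3)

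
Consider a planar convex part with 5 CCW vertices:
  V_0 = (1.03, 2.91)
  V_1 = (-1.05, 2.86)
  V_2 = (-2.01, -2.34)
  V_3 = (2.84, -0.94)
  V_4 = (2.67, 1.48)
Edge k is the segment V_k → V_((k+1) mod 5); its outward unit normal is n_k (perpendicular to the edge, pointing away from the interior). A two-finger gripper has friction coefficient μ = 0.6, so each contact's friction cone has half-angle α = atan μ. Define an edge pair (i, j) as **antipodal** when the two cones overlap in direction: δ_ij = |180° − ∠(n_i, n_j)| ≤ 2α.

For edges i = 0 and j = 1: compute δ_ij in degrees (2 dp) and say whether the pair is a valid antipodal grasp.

α = atan 0.6 = 30.96°;  2α = 61.93°
edge 0: e_0 = (-2.08, -0.05);  n_0 = (-0.0240, +0.9997)
edge 1: e_1 = (-0.96, -5.20);  n_1 = (-0.9834, +0.1815)
∠(n_0, n_1) = 78.16°
δ = |180° − 78.16°| = 101.84°
101.84° > 2α = 61.93°  →  invalid

δ = 101.84°, invalid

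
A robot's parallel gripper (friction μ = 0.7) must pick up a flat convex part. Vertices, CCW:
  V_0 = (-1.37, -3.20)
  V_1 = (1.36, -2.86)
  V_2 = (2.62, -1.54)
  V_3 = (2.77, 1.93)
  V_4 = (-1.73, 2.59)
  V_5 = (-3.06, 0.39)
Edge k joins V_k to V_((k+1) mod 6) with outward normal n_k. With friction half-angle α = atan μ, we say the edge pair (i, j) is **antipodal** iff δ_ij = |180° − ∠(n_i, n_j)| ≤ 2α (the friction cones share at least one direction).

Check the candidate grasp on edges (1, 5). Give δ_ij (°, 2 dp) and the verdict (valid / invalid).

α = atan 0.7 = 34.99°;  2α = 69.98°
edge 1: e_1 = (+1.26, +1.32);  n_1 = (+0.7234, -0.6905)
edge 5: e_5 = (+1.69, -3.59);  n_5 = (-0.9048, -0.4259)
∠(n_1, n_5) = 111.12°
δ = |180° − 111.12°| = 68.88°
68.88° ≤ 2α = 69.98°  →  valid

δ = 68.88°, valid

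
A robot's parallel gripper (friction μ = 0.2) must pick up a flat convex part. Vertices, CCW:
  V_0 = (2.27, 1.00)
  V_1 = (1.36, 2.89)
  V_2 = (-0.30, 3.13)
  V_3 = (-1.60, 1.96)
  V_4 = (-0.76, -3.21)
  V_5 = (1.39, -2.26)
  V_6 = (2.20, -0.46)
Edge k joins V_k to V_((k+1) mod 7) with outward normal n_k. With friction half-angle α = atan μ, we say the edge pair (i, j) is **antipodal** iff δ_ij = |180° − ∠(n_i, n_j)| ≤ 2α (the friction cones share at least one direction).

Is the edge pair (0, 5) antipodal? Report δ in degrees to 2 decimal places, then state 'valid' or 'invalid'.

α = atan 0.2 = 11.31°;  2α = 22.62°
edge 0: e_0 = (-0.91, +1.89);  n_0 = (+0.9010, +0.4338)
edge 5: e_5 = (+0.81, +1.80);  n_5 = (+0.9119, -0.4104)
∠(n_0, n_5) = 49.94°
δ = |180° − 49.94°| = 130.06°
130.06° > 2α = 22.62°  →  invalid

δ = 130.06°, invalid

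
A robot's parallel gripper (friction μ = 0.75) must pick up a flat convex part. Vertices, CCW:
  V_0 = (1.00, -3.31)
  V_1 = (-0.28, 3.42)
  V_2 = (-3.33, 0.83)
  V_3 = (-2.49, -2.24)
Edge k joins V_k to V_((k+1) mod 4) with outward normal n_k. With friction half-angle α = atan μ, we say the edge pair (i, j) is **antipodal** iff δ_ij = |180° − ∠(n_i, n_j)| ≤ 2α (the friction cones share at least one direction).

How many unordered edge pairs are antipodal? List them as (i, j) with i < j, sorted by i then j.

count = 4; pairs: (0,1), (0,2), (0,3), (1,3)

α = atan 0.75 = 36.87°;  2α = 73.74°
n_0 = (+0.9824, +0.1868)
n_1 = (-0.6473, +0.7622)
n_2 = (-0.9645, -0.2639)
n_3 = (-0.2931, -0.9561)
  (0,1): δ = 60.43°  ✓
  (0,2): δ = 4.53°  ✓
  (0,3): δ = 62.19°  ✓
  (1,2): δ = 115.03°  ·
  (1,3): δ = 57.38°  ✓
  (2,3): δ = 122.35°  ·
antipodal pairs: 4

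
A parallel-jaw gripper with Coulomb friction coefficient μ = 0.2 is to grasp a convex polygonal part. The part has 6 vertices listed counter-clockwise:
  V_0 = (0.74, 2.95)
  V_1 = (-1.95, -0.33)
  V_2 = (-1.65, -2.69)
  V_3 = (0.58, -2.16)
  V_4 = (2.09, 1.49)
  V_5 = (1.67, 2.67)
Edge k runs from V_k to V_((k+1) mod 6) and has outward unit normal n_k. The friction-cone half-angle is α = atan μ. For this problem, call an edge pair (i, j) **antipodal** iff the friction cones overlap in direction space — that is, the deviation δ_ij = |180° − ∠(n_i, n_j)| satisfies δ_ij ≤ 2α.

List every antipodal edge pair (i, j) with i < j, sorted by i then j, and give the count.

α = atan 0.2 = 11.31°;  2α = 22.62°
n_0 = (-0.7732, +0.6341)
n_1 = (-0.9920, -0.1261)
n_2 = (+0.2312, -0.9729)
n_3 = (+0.9240, -0.3823)
n_4 = (+0.9421, +0.3353)
n_5 = (+0.2883, +0.9575)
  (0,1): δ = 133.40°  ·
  (0,2): δ = 37.27°  ·
  (0,3): δ = 16.88°  ✓
  (0,4): δ = 58.95°  ·
  (0,5): δ = 112.60°  ·
  (1,2): δ = 83.88°  ·
  (1,3): δ = 29.72°  ·
  (1,4): δ = 12.35°  ✓
  (1,5): δ = 66.00°  ·
  (2,3): δ = 125.84°  ·
  (2,4): δ = 83.78°  ·
  (2,5): δ = 30.13°  ·
  (3,4): δ = 137.93°  ·
  (3,5): δ = 84.28°  ·
  (4,5): δ = 126.35°  ·
antipodal pairs: 2

count = 2; pairs: (0,3), (1,4)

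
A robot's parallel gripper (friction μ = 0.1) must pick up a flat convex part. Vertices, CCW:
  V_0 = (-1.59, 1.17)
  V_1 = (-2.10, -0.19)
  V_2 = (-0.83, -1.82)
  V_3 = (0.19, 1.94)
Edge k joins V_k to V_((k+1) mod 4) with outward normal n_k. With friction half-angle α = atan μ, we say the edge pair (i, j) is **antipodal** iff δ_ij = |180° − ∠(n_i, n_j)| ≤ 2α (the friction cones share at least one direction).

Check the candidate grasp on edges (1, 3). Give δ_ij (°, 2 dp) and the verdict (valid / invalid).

δ = 75.47°, invalid

α = atan 0.1 = 5.71°;  2α = 11.42°
edge 1: e_1 = (+1.27, -1.63);  n_1 = (-0.7888, -0.6146)
edge 3: e_3 = (-1.78, -0.77);  n_3 = (-0.3970, +0.9178)
∠(n_1, n_3) = 104.53°
δ = |180° − 104.53°| = 75.47°
75.47° > 2α = 11.42°  →  invalid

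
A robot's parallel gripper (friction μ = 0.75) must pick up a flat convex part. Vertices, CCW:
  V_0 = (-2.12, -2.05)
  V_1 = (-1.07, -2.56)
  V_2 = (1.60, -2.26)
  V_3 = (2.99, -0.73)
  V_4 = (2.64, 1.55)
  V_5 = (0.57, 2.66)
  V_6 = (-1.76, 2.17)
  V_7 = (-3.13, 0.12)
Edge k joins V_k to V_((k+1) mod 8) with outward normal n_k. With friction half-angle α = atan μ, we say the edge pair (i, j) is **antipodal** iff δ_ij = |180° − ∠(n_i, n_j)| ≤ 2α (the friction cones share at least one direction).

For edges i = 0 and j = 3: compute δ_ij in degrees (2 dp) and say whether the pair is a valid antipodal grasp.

α = atan 0.75 = 36.87°;  2α = 73.74°
edge 0: e_0 = (+1.05, -0.51);  n_0 = (-0.4369, -0.8995)
edge 3: e_3 = (-0.35, +2.28);  n_3 = (+0.9884, +0.1517)
∠(n_0, n_3) = 124.63°
δ = |180° − 124.63°| = 55.37°
55.37° ≤ 2α = 73.74°  →  valid

δ = 55.37°, valid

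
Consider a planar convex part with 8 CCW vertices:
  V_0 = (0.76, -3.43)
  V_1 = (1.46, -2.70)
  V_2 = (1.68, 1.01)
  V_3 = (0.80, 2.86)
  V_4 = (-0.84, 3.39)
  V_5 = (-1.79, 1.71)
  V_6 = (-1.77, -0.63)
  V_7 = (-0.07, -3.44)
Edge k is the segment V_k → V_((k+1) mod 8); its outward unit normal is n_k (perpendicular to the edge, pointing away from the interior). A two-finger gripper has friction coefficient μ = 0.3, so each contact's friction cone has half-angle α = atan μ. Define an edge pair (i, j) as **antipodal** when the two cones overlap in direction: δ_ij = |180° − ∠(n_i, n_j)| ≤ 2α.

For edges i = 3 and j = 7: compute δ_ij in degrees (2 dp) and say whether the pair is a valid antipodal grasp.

δ = 18.60°, valid

α = atan 0.3 = 16.70°;  2α = 33.40°
edge 3: e_3 = (-1.64, +0.53);  n_3 = (+0.3075, +0.9515)
edge 7: e_7 = (+0.83, +0.01);  n_7 = (+0.0120, -0.9999)
∠(n_3, n_7) = 161.40°
δ = |180° − 161.40°| = 18.60°
18.60° ≤ 2α = 33.40°  →  valid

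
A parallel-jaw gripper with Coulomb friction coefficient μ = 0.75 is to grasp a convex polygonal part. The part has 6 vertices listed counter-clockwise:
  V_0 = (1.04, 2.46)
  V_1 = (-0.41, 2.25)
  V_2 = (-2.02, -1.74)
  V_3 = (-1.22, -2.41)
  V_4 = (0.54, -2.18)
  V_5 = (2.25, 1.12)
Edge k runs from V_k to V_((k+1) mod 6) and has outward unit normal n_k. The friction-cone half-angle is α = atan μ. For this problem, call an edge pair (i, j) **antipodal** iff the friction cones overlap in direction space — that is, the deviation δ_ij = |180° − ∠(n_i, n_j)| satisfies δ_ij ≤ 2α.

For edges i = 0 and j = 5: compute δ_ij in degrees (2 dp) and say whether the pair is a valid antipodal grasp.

δ = 123.84°, invalid

α = atan 0.75 = 36.87°;  2α = 73.74°
edge 0: e_0 = (-1.45, -0.21);  n_0 = (-0.1433, +0.9897)
edge 5: e_5 = (-1.21, +1.34);  n_5 = (+0.7422, +0.6702)
∠(n_0, n_5) = 56.16°
δ = |180° − 56.16°| = 123.84°
123.84° > 2α = 73.74°  →  invalid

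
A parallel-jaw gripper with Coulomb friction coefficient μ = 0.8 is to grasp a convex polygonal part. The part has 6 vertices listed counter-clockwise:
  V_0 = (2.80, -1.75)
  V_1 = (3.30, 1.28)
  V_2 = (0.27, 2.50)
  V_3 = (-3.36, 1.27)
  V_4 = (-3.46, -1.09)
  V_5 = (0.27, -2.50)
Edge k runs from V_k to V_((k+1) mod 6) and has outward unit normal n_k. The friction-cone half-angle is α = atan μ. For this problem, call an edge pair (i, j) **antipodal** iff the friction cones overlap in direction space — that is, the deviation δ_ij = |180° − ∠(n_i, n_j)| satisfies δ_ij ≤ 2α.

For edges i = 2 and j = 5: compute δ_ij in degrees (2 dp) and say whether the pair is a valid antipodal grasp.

α = atan 0.8 = 38.66°;  2α = 77.32°
edge 2: e_2 = (-3.63, -1.23);  n_2 = (-0.3209, +0.9471)
edge 5: e_5 = (+2.53, +0.75);  n_5 = (+0.2842, -0.9588)
∠(n_2, n_5) = 177.79°
δ = |180° − 177.79°| = 2.21°
2.21° ≤ 2α = 77.32°  →  valid

δ = 2.21°, valid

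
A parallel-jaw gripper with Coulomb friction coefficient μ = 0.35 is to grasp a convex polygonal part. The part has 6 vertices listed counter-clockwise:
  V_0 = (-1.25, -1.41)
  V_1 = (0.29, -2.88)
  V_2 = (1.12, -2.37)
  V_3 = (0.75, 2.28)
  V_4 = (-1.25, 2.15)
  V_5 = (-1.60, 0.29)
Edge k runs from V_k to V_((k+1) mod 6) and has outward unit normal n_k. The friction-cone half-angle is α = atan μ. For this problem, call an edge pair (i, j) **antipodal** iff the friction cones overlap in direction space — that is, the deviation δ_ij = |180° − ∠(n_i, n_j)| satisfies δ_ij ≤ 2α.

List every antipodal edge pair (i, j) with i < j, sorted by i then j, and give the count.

count = 3; pairs: (1,3), (2,4), (2,5)

α = atan 0.35 = 19.29°;  2α = 38.58°
n_0 = (-0.6905, -0.7234)
n_1 = (+0.5235, -0.8520)
n_2 = (+0.9968, +0.0793)
n_3 = (-0.0649, +0.9979)
n_4 = (-0.9828, +0.1849)
n_5 = (-0.9795, -0.2017)
  (0,1): δ = 104.76°  ·
  (0,2): δ = 41.78°  ·
  (0,3): δ = 47.39°  ·
  (0,4): δ = 123.01°  ·
  (0,5): δ = 145.30°  ·
  (1,2): δ = 117.02°  ·
  (1,3): δ = 27.85°  ✓
  (1,4): δ = 47.77°  ·
  (1,5): δ = 70.06°  ·
  (2,3): δ = 90.83°  ·
  (2,4): δ = 15.21°  ✓
  (2,5): δ = 7.08°  ✓
  (3,4): δ = 104.38°  ·
  (3,5): δ = 82.09°  ·
  (4,5): δ = 157.71°  ·
antipodal pairs: 3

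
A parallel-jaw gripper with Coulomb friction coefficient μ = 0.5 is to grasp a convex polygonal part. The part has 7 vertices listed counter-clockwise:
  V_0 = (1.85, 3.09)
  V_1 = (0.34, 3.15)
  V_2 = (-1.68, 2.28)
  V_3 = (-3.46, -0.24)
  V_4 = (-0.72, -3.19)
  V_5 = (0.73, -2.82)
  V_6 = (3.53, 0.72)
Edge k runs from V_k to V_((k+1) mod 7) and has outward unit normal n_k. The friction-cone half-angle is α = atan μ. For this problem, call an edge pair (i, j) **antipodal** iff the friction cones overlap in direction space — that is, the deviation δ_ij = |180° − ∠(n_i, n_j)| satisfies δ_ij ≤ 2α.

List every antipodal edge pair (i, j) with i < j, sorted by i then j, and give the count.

count = 7; pairs: (0,3), (0,4), (1,4), (1,5), (2,4), (2,5), (3,6)

α = atan 0.5 = 26.57°;  2α = 53.13°
n_0 = (+0.0397, +0.9992)
n_1 = (-0.3956, +0.9184)
n_2 = (-0.8168, +0.5769)
n_3 = (-0.7327, -0.6805)
n_4 = (+0.2472, -0.9690)
n_5 = (+0.7843, -0.6204)
n_6 = (+0.8158, +0.5783)
  (0,1): δ = 154.42°  ·
  (0,2): δ = 122.96°  ·
  (0,3): δ = 44.84°  ✓
  (0,4): δ = 16.59°  ✓
  (0,5): δ = 53.93°  ·
  (0,6): δ = 127.61°  ·
  (1,2): δ = 148.54°  ·
  (1,3): δ = 70.41°  ·
  (1,4): δ = 8.99°  ✓
  (1,5): δ = 28.36°  ✓
  (1,6): δ = 102.03°  ·
  (2,3): δ = 101.88°  ·
  (2,4): δ = 40.45°  ✓
  (2,5): δ = 3.11°  ✓
  (2,6): δ = 70.57°  ·
  (3,4): δ = 118.57°  ·
  (3,5): δ = 81.23°  ·
  (3,6): δ = 7.56°  ✓
  (4,5): δ = 142.66°  ·
  (4,6): δ = 68.98°  ·
  (5,6): δ = 106.33°  ·
antipodal pairs: 7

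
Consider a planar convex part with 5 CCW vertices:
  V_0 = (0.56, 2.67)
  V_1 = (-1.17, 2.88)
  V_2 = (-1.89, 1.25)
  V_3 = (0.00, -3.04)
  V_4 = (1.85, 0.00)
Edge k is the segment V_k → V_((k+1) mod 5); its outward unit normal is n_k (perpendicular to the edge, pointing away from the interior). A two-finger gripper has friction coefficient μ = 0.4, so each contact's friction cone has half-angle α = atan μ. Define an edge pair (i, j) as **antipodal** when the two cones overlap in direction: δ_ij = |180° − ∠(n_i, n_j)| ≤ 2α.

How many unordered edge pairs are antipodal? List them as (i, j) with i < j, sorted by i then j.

α = atan 0.4 = 21.80°;  2α = 43.60°
n_0 = (+0.1205, +0.9927)
n_1 = (-0.9147, +0.4041)
n_2 = (-0.9151, -0.4032)
n_3 = (+0.8543, -0.5199)
n_4 = (+0.9004, +0.4350)
  (0,1): δ = 106.91°  ·
  (0,2): δ = 59.30°  ·
  (0,3): δ = 65.60°  ·
  (0,4): δ = 122.71°  ·
  (1,2): δ = 132.39°  ·
  (1,3): δ = 7.49°  ✓
  (1,4): δ = 49.62°  ·
  (2,3): δ = 55.10°  ·
  (2,4): δ = 2.01°  ✓
  (3,4): δ = 122.89°  ·
antipodal pairs: 2

count = 2; pairs: (1,3), (2,4)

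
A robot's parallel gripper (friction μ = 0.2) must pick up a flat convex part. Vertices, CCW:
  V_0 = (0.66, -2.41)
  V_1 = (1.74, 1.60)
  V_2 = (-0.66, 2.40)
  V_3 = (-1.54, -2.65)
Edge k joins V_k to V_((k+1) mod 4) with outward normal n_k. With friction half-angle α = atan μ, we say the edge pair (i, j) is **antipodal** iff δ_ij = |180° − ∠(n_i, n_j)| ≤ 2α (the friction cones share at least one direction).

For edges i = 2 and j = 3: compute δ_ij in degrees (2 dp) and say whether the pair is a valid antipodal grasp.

δ = 73.89°, invalid

α = atan 0.2 = 11.31°;  2α = 22.62°
edge 2: e_2 = (-0.88, -5.05);  n_2 = (-0.9852, +0.1717)
edge 3: e_3 = (+2.20, +0.24);  n_3 = (+0.1084, -0.9941)
∠(n_2, n_3) = 106.11°
δ = |180° − 106.11°| = 73.89°
73.89° > 2α = 22.62°  →  invalid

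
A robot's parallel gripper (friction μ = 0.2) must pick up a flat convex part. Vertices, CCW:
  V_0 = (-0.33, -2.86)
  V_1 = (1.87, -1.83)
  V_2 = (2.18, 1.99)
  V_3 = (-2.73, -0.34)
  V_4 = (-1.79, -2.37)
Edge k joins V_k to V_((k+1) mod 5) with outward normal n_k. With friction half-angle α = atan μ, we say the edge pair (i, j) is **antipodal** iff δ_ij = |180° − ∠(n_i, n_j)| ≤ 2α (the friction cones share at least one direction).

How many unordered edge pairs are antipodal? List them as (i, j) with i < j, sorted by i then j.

count = 1; pairs: (0,2)

α = atan 0.2 = 11.31°;  2α = 22.62°
n_0 = (+0.4240, -0.9057)
n_1 = (+0.9967, -0.0809)
n_2 = (-0.4287, +0.9034)
n_3 = (-0.9074, -0.4202)
n_4 = (-0.3182, -0.9480)
  (0,1): δ = 119.73°  ·
  (0,2): δ = 0.30°  ✓
  (0,3): δ = 89.76°  ·
  (0,4): δ = 136.36°  ·
  (1,2): δ = 59.97°  ·
  (1,3): δ = 29.49°  ·
  (1,4): δ = 76.09°  ·
  (2,3): δ = 90.54°  ·
  (2,4): δ = 43.94°  ·
  (3,4): δ = 133.40°  ·
antipodal pairs: 1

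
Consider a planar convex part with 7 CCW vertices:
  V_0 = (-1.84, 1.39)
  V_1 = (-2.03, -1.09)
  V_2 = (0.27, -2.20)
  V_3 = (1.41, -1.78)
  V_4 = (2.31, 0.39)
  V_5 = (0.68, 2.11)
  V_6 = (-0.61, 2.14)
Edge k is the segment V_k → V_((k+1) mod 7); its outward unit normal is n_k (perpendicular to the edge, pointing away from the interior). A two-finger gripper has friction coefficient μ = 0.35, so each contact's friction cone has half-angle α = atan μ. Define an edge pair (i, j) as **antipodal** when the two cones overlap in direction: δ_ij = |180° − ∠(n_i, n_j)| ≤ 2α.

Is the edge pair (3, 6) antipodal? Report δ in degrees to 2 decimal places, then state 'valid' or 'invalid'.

δ = 36.10°, valid

α = atan 0.35 = 19.29°;  2α = 38.58°
edge 3: e_3 = (+0.90, +2.17);  n_3 = (+0.9237, -0.3831)
edge 6: e_6 = (-1.23, -0.75);  n_6 = (-0.5206, +0.8538)
∠(n_3, n_6) = 143.90°
δ = |180° − 143.90°| = 36.10°
36.10° ≤ 2α = 38.58°  →  valid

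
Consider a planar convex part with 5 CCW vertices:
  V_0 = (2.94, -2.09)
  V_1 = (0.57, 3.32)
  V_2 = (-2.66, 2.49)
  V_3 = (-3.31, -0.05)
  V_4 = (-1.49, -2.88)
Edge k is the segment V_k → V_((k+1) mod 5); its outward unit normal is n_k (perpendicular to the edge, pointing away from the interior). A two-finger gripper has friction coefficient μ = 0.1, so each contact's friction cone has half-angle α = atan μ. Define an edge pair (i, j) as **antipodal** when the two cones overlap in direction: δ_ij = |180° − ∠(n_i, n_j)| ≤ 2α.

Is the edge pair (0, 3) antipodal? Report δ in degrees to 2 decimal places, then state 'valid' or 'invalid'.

δ = 9.09°, valid

α = atan 0.1 = 5.71°;  2α = 11.42°
edge 0: e_0 = (-2.37, +5.41);  n_0 = (+0.9160, +0.4013)
edge 3: e_3 = (+1.82, -2.83);  n_3 = (-0.8411, -0.5409)
∠(n_0, n_3) = 170.91°
δ = |180° − 170.91°| = 9.09°
9.09° ≤ 2α = 11.42°  →  valid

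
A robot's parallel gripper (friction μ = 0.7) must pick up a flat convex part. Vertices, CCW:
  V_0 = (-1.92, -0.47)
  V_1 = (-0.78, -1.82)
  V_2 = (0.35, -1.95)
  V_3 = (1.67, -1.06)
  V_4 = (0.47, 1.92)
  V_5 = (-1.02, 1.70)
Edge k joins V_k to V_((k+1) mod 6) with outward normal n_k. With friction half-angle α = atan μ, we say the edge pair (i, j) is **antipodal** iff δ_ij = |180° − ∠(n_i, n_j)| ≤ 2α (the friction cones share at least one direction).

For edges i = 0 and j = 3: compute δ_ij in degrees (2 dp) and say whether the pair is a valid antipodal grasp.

α = atan 0.7 = 34.99°;  2α = 69.98°
edge 0: e_0 = (+1.14, -1.35);  n_0 = (-0.7640, -0.6452)
edge 3: e_3 = (-1.20, +2.98);  n_3 = (+0.9276, +0.3735)
∠(n_0, n_3) = 161.75°
δ = |180° − 161.75°| = 18.25°
18.25° ≤ 2α = 69.98°  →  valid

δ = 18.25°, valid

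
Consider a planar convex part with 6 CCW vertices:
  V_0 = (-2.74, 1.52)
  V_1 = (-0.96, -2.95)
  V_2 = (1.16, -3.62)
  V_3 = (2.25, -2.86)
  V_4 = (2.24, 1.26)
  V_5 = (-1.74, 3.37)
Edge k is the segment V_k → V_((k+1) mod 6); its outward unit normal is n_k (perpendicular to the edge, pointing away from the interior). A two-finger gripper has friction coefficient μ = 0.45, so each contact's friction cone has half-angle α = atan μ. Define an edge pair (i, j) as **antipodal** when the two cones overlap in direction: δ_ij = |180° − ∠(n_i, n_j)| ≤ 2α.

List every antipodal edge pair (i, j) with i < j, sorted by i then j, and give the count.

α = atan 0.45 = 24.23°;  2α = 48.46°
n_0 = (-0.9290, -0.3700)
n_1 = (-0.3013, -0.9535)
n_2 = (+0.5719, -0.8203)
n_3 = (+1.0000, +0.0024)
n_4 = (+0.4684, +0.8835)
n_5 = (-0.8797, +0.4755)
  (0,1): δ = 129.25°  ·
  (0,2): δ = 76.83°  ·
  (0,3): δ = 21.57°  ✓
  (0,4): δ = 40.36°  ✓
  (0,5): δ = 129.89°  ·
  (1,2): δ = 127.58°  ·
  (1,3): δ = 72.32°  ·
  (1,4): δ = 10.39°  ✓
  (1,5): δ = 79.15°  ·
  (2,3): δ = 124.75°  ·
  (2,4): δ = 62.82°  ·
  (2,5): δ = 26.72°  ✓
  (3,4): δ = 118.07°  ·
  (3,5): δ = 28.53°  ✓
  (4,5): δ = 90.46°  ·
antipodal pairs: 5

count = 5; pairs: (0,3), (0,4), (1,4), (2,5), (3,5)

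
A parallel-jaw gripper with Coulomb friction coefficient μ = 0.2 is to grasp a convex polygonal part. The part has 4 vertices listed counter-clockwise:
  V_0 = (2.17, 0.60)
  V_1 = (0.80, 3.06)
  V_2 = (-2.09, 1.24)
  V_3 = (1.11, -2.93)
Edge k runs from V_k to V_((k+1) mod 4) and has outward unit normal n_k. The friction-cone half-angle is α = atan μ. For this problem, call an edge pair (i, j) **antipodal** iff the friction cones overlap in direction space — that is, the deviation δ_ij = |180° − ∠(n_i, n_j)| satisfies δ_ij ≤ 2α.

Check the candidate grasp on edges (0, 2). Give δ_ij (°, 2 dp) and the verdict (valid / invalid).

α = atan 0.2 = 11.31°;  2α = 22.62°
edge 0: e_0 = (-1.37, +2.46);  n_0 = (+0.8737, +0.4865)
edge 2: e_2 = (+3.20, -4.17);  n_2 = (-0.7933, -0.6088)
∠(n_0, n_2) = 171.61°
δ = |180° − 171.61°| = 8.39°
8.39° ≤ 2α = 22.62°  →  valid

δ = 8.39°, valid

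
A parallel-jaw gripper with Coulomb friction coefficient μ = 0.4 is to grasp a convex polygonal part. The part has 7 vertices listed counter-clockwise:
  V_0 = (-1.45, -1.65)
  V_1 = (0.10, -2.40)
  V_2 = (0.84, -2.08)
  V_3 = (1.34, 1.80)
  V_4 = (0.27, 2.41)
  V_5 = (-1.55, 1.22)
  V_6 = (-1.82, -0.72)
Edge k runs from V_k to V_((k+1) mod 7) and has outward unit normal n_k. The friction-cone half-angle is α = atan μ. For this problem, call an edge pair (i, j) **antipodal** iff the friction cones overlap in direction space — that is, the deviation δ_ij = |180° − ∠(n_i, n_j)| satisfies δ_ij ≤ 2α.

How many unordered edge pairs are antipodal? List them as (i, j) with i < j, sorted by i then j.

count = 5; pairs: (0,3), (1,4), (2,5), (2,6), (3,6)

α = atan 0.4 = 21.80°;  2α = 43.60°
n_0 = (-0.4356, -0.9002)
n_1 = (+0.3969, -0.9179)
n_2 = (+0.9918, -0.1278)
n_3 = (+0.4953, +0.8687)
n_4 = (-0.5472, +0.8370)
n_5 = (-0.9905, +0.1378)
n_6 = (-0.9292, -0.3697)
  (0,1): δ = 130.79°  ·
  (0,2): δ = 71.52°  ·
  (0,3): δ = 3.87°  ✓
  (0,4): δ = 59.00°  ·
  (0,5): δ = 107.90°  ·
  (0,6): δ = 137.52°  ·
  (1,2): δ = 120.73°  ·
  (1,3): δ = 53.07°  ·
  (1,4): δ = 9.79°  ✓
  (1,5): δ = 58.69°  ·
  (1,6): δ = 88.31°  ·
  (2,3): δ = 112.34°  ·
  (2,4): δ = 49.48°  ·
  (2,5): δ = 0.58°  ✓
  (2,6): δ = 29.04°  ✓
  (3,4): δ = 117.13°  ·
  (3,5): δ = 68.24°  ·
  (3,6): δ = 38.62°  ✓
  (4,5): δ = 131.10°  ·
  (4,6): δ = 101.48°  ·
  (5,6): δ = 150.38°  ·
antipodal pairs: 5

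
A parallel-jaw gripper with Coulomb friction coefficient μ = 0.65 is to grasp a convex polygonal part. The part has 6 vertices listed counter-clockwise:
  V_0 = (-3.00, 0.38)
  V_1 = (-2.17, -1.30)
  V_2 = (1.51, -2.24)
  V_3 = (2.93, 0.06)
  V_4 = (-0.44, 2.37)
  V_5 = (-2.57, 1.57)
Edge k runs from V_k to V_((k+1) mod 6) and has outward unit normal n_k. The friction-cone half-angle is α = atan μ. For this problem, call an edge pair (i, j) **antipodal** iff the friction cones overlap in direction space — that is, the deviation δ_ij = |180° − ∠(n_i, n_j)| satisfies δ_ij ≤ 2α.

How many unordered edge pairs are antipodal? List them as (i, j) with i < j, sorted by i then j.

count = 6; pairs: (0,2), (0,3), (1,3), (1,4), (2,4), (2,5)

α = atan 0.65 = 33.02°;  2α = 66.05°
n_0 = (-0.8966, -0.4429)
n_1 = (-0.2475, -0.9689)
n_2 = (+0.8509, -0.5253)
n_3 = (+0.5654, +0.8248)
n_4 = (-0.3516, +0.9361)
n_5 = (-0.9405, +0.3398)
  (0,1): δ = 130.62°  ·
  (0,2): δ = 57.98°  ✓
  (0,3): δ = 29.28°  ✓
  (0,4): δ = 84.29°  ·
  (0,5): δ = 133.84°  ·
  (1,2): δ = 107.36°  ·
  (1,3): δ = 20.10°  ✓
  (1,4): δ = 34.91°  ✓
  (1,5): δ = 84.46°  ·
  (2,3): δ = 92.74°  ·
  (2,4): δ = 37.72°  ✓
  (2,5): δ = 11.82°  ✓
  (3,4): δ = 124.99°  ·
  (3,5): δ = 75.44°  ·
  (4,5): δ = 130.45°  ·
antipodal pairs: 6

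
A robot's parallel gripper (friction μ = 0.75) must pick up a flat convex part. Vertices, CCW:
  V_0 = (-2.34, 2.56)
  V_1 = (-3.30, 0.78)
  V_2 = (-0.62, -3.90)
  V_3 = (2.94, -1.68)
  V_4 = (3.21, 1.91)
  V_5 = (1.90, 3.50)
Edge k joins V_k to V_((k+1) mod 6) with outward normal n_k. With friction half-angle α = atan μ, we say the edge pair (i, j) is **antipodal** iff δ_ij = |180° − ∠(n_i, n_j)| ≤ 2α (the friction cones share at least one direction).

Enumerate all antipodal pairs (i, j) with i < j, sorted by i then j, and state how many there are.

α = atan 0.75 = 36.87°;  2α = 73.74°
n_0 = (-0.8802, +0.4747)
n_1 = (-0.8678, -0.4969)
n_2 = (+0.5291, -0.8485)
n_3 = (+0.9972, -0.0750)
n_4 = (+0.7718, +0.6359)
n_5 = (-0.2164, +0.9763)
  (0,1): δ = 121.86°  ·
  (0,2): δ = 29.71°  ✓
  (0,3): δ = 24.04°  ✓
  (0,4): δ = 67.82°  ✓
  (0,5): δ = 130.84°  ·
  (1,2): δ = 87.85°  ·
  (1,3): δ = 34.10°  ✓
  (1,4): δ = 9.69°  ✓
  (1,5): δ = 72.70°  ✓
  (2,3): δ = 126.25°  ·
  (2,4): δ = 82.46°  ·
  (2,5): δ = 19.45°  ✓
  (3,4): δ = 136.21°  ·
  (3,5): δ = 73.20°  ✓
  (4,5): δ = 116.98°  ·
antipodal pairs: 8

count = 8; pairs: (0,2), (0,3), (0,4), (1,3), (1,4), (1,5), (2,5), (3,5)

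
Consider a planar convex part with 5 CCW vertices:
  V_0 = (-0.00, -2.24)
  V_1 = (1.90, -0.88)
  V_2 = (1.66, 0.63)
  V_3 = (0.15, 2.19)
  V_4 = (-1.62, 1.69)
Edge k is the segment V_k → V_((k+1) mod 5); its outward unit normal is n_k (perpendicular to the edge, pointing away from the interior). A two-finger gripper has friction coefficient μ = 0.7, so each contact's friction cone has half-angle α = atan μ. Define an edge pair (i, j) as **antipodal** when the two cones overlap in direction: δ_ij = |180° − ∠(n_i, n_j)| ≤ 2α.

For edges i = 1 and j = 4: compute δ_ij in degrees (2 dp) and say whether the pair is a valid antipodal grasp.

δ = 13.37°, valid

α = atan 0.7 = 34.99°;  2α = 69.98°
edge 1: e_1 = (-0.24, +1.51);  n_1 = (+0.9876, +0.1570)
edge 4: e_4 = (+1.62, -3.93);  n_4 = (-0.9245, -0.3811)
∠(n_1, n_4) = 166.63°
δ = |180° − 166.63°| = 13.37°
13.37° ≤ 2α = 69.98°  →  valid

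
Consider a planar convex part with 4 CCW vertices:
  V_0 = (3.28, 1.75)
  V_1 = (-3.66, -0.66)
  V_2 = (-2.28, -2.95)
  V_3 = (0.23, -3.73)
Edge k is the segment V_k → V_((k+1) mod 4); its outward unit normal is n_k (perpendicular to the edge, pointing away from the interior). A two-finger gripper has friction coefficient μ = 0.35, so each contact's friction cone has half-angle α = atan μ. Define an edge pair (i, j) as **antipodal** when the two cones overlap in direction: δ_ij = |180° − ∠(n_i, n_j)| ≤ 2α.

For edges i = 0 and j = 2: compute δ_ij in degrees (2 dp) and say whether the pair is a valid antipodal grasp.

α = atan 0.35 = 19.29°;  2α = 38.58°
edge 0: e_0 = (-6.94, -2.41);  n_0 = (-0.3280, +0.9447)
edge 2: e_2 = (+2.51, -0.78);  n_2 = (-0.2968, -0.9550)
∠(n_0, n_2) = 143.59°
δ = |180° − 143.59°| = 36.41°
36.41° ≤ 2α = 38.58°  →  valid

δ = 36.41°, valid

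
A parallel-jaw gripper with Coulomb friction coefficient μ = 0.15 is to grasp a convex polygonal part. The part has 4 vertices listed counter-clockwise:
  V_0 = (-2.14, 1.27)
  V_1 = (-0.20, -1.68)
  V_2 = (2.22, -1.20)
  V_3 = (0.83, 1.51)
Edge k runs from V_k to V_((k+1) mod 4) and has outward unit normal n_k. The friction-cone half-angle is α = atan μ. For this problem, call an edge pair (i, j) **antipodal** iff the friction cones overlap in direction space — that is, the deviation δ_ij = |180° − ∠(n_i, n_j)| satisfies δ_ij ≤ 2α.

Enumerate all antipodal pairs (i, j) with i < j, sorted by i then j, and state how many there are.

α = atan 0.15 = 8.53°;  2α = 17.06°
n_0 = (-0.8355, -0.5495)
n_1 = (+0.1946, -0.9809)
n_2 = (+0.8898, +0.4564)
n_3 = (-0.0805, +0.9968)
  (0,1): δ = 112.11°  ·
  (0,2): δ = 6.18°  ✓
  (0,3): δ = 61.29°  ·
  (1,2): δ = 74.06°  ·
  (1,3): δ = 6.60°  ✓
  (2,3): δ = 112.53°  ·
antipodal pairs: 2

count = 2; pairs: (0,2), (1,3)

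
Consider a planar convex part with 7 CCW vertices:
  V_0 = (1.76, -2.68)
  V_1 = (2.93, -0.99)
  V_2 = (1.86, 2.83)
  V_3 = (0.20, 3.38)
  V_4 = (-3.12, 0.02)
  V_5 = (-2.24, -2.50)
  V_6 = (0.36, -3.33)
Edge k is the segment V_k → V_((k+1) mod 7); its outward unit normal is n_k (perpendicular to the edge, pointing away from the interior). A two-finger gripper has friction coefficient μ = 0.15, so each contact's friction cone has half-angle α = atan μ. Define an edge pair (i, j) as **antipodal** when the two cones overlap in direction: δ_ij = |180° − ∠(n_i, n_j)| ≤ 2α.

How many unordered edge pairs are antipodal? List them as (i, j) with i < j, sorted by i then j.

α = atan 0.15 = 8.53°;  2α = 17.06°
n_0 = (+0.8222, -0.5692)
n_1 = (+0.9629, +0.2697)
n_2 = (+0.3145, +0.9493)
n_3 = (-0.7113, +0.7029)
n_4 = (-0.9441, -0.3297)
n_5 = (-0.3041, -0.9526)
n_6 = (+0.4211, -0.9070)
  (0,1): δ = 129.66°  ·
  (0,2): δ = 73.64°  ·
  (0,3): δ = 9.96°  ✓
  (0,4): δ = 53.94°  ·
  (0,5): δ = 106.99°  ·
  (0,6): δ = 149.60°  ·
  (1,2): δ = 123.98°  ·
  (1,3): δ = 60.30°  ·
  (1,4): δ = 3.60°  ✓
  (1,5): δ = 56.65°  ·
  (1,6): δ = 99.26°  ·
  (2,3): δ = 116.33°  ·
  (2,4): δ = 52.42°  ·
  (2,5): δ = 0.63°  ✓
  (2,6): δ = 43.24°  ·
  (3,4): δ = 116.09°  ·
  (3,5): δ = 63.05°  ·
  (3,6): δ = 20.44°  ·
  (4,5): δ = 126.95°  ·
  (4,6): δ = 84.34°  ·
  (5,6): δ = 137.39°  ·
antipodal pairs: 3

count = 3; pairs: (0,3), (1,4), (2,5)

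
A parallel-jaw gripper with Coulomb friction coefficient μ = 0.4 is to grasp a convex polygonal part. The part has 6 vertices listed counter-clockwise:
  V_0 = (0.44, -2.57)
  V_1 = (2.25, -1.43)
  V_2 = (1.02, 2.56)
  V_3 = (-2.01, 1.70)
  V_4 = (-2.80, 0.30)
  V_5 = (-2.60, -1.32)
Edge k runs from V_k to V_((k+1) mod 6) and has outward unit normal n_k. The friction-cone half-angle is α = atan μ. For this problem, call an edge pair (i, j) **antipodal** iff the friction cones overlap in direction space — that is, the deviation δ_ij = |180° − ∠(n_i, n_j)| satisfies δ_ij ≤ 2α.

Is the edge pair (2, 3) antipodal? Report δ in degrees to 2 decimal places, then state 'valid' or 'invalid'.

δ = 135.28°, invalid

α = atan 0.4 = 21.80°;  2α = 43.60°
edge 2: e_2 = (-3.03, -0.86);  n_2 = (-0.2730, +0.9620)
edge 3: e_3 = (-0.79, -1.40);  n_3 = (-0.8709, +0.4914)
∠(n_2, n_3) = 44.72°
δ = |180° − 44.72°| = 135.28°
135.28° > 2α = 43.60°  →  invalid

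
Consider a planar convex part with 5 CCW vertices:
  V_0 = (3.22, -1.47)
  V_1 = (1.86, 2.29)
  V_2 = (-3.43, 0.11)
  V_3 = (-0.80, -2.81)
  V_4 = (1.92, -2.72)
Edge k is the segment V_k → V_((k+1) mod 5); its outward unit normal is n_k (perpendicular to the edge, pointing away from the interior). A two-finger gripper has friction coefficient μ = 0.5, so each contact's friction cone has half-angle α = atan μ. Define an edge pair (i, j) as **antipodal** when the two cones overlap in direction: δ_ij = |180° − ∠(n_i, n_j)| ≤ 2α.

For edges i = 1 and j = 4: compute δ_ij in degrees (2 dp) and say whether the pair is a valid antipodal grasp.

δ = 21.48°, valid

α = atan 0.5 = 26.57°;  2α = 53.13°
edge 1: e_1 = (-5.29, -2.18);  n_1 = (-0.3810, +0.9246)
edge 4: e_4 = (+1.30, +1.25);  n_4 = (+0.6931, -0.7208)
∠(n_1, n_4) = 158.52°
δ = |180° − 158.52°| = 21.48°
21.48° ≤ 2α = 53.13°  →  valid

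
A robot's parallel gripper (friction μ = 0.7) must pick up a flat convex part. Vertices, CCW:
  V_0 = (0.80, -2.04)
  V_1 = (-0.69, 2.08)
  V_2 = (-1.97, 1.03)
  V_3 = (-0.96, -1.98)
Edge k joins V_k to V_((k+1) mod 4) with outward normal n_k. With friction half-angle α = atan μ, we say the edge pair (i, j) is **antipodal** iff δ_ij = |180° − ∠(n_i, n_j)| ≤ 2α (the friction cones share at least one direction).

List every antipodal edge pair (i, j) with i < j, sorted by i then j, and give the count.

α = atan 0.7 = 34.99°;  2α = 69.98°
n_0 = (+0.9404, +0.3401)
n_1 = (-0.6342, +0.7731)
n_2 = (-0.9481, -0.3181)
n_3 = (-0.0341, -0.9994)
  (0,1): δ = 70.52°  ·
  (0,2): δ = 1.33°  ✓
  (0,3): δ = 68.16°  ✓
  (1,2): δ = 110.81°  ·
  (1,3): δ = 41.31°  ✓
  (2,3): δ = 110.50°  ·
antipodal pairs: 3

count = 3; pairs: (0,2), (0,3), (1,3)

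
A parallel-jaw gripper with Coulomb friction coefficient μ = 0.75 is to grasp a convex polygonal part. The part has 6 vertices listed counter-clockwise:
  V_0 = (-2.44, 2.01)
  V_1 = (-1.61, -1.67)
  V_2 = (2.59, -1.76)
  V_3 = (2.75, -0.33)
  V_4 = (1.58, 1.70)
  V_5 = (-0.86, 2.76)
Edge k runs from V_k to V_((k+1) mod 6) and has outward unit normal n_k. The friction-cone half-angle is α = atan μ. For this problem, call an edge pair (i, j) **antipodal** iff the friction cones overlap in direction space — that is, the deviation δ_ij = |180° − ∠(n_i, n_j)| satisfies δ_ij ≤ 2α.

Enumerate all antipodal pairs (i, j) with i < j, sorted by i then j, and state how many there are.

α = atan 0.75 = 36.87°;  2α = 73.74°
n_0 = (-0.9755, -0.2200)
n_1 = (-0.0214, -0.9998)
n_2 = (+0.9938, -0.1112)
n_3 = (+0.8664, +0.4994)
n_4 = (+0.3985, +0.9172)
n_5 = (-0.4288, +0.9034)
  (0,1): δ = 103.94°  ·
  (0,2): δ = 19.09°  ✓
  (0,3): δ = 17.25°  ✓
  (0,4): δ = 53.81°  ✓
  (0,5): δ = 102.68°  ·
  (1,2): δ = 95.16°  ·
  (1,3): δ = 58.82°  ✓
  (1,4): δ = 22.25°  ✓
  (1,5): δ = 26.62°  ✓
  (2,3): δ = 143.66°  ·
  (2,4): δ = 107.10°  ·
  (2,5): δ = 58.22°  ✓
  (3,4): δ = 143.44°  ·
  (3,5): δ = 94.56°  ·
  (4,5): δ = 131.13°  ·
antipodal pairs: 7

count = 7; pairs: (0,2), (0,3), (0,4), (1,3), (1,4), (1,5), (2,5)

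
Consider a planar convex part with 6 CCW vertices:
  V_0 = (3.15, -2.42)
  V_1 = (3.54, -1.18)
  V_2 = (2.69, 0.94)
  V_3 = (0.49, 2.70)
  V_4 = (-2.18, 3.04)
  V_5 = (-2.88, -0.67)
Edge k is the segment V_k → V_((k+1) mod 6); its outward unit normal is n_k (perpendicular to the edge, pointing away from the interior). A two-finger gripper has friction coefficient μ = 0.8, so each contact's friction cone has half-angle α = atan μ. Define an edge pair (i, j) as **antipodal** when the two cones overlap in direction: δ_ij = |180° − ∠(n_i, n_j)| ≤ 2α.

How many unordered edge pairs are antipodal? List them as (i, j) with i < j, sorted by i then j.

count = 6; pairs: (0,4), (1,4), (1,5), (2,4), (2,5), (3,5)

α = atan 0.8 = 38.66°;  2α = 77.32°
n_0 = (+0.9539, -0.3000)
n_1 = (+0.9282, +0.3721)
n_2 = (+0.6247, +0.7809)
n_3 = (+0.1263, +0.9920)
n_4 = (-0.9827, +0.1854)
n_5 = (-0.2787, -0.9604)
  (0,1): δ = 140.69°  ·
  (0,2): δ = 111.20°  ·
  (0,3): δ = 79.80°  ·
  (0,4): δ = 6.77°  ✓
  (0,5): δ = 91.28°  ·
  (1,2): δ = 150.51°  ·
  (1,3): δ = 119.11°  ·
  (1,4): δ = 32.53°  ✓
  (1,5): δ = 51.97°  ✓
  (2,3): δ = 148.60°  ·
  (2,4): δ = 62.03°  ✓
  (2,5): δ = 22.48°  ✓
  (3,4): δ = 93.43°  ·
  (3,5): δ = 8.93°  ✓
  (4,5): δ = 95.50°  ·
antipodal pairs: 6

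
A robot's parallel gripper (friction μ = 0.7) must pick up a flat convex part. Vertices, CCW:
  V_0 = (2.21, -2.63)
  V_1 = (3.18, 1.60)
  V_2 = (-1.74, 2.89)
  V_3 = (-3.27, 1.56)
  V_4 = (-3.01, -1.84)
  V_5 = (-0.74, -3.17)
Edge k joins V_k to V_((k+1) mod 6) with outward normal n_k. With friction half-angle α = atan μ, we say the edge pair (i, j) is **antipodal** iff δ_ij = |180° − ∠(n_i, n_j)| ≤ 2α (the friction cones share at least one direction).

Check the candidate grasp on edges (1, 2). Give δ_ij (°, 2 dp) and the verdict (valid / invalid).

α = atan 0.7 = 34.99°;  2α = 69.98°
edge 1: e_1 = (-4.92, +1.29);  n_1 = (+0.2536, +0.9673)
edge 2: e_2 = (-1.53, -1.33);  n_2 = (-0.6561, +0.7547)
∠(n_1, n_2) = 55.69°
δ = |180° − 55.69°| = 124.31°
124.31° > 2α = 69.98°  →  invalid

δ = 124.31°, invalid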